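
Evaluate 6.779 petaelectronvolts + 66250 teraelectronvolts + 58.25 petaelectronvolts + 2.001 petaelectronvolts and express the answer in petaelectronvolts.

In petaelectronvolts:
  6.779 petaelectronvolts → 6.779
  66250 teraelectronvolts = 66250e-3 petaelectronvolts = 66.25
  58.25 petaelectronvolts → 58.25
  2.001 petaelectronvolts → 2.001
Sum: 6.779 + 66.25 + 58.25 + 2.001 = 133.28

133.28 petaelectronvolts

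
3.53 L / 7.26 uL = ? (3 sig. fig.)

(3.53) / (7.26 × 10⁻⁶) = 0.4862 × 10⁶

486000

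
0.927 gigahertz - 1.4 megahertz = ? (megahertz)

925.6 megahertz

In megahertz:
  0.927 gigahertz = 0.927e3 megahertz = 927
  1.4 megahertz → 1.4
Difference: 927 - 1.4 = 925.6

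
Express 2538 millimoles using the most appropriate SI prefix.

= 2.538 moles; mantissa already in [1, 1000).

2.538 moles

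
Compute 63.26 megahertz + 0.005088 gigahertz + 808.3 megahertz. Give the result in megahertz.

876.648 megahertz

In megahertz:
  63.26 megahertz → 63.26
  0.005088 gigahertz = 0.005088e3 megahertz = 5.088
  808.3 megahertz → 808.3
Sum: 63.26 + 5.088 + 808.3 = 876.648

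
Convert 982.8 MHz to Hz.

982800000 Hz

mega = 10⁶, (no prefix) = 10⁰; factor is 10⁶.
982.8 × 10⁶ = 982800000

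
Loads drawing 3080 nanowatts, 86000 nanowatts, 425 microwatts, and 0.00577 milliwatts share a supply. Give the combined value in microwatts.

519.85 microwatts

In microwatts:
  3080 nanowatts = 3080e-3 microwatts = 3.08
  86000 nanowatts = 86000e-3 microwatts = 86
  425 microwatts → 425
  0.00577 milliwatts = 0.00577e3 microwatts = 5.77
Sum: 3.08 + 86 + 425 + 5.77 = 519.85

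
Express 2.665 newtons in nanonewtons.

2665000000 nanonewtons

(no prefix) = 10^0, nano = 10^-9; factor is 10^9.
2.665 × 10^9 = 2665000000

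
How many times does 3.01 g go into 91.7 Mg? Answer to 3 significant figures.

30500000

(91.7e6) / (3.01) = 30.47e6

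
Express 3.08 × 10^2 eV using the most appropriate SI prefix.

= 308 eV; mantissa already in [1, 1000).

308 eV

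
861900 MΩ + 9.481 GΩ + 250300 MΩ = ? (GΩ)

1121.681 GΩ

In GΩ:
  861900 MΩ = 861900 × 10^-3 GΩ = 861.9
  9.481 GΩ → 9.481
  250300 MΩ = 250300 × 10^-3 GΩ = 250.3
Sum: 861.9 + 9.481 + 250.3 = 1121.681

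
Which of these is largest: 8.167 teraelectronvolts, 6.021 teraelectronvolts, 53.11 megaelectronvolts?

8.167 teraelectronvolts = 8167000000000 electronvolts
6.021 teraelectronvolts = 6021000000000 electronvolts
53.11 megaelectronvolts = 53110000 electronvolts

8.167 teraelectronvolts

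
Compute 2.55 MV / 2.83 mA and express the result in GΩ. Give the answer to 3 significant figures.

(2.55e6) / (2.83e-3) = 0.90106e9 Ω

0.901 GΩ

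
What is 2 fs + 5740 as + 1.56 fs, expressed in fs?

9.3 fs

In fs:
  2 fs → 2
  5740 as = 5740 × 10⁻³ fs = 5.74
  1.56 fs → 1.56
Sum: 2 + 5.74 + 1.56 = 9.3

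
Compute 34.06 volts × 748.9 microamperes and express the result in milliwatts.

25.507534 milliwatts

34.06 × 748.9e-6 = 25507.534e-6 W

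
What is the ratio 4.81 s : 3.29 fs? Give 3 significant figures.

(4.81) / (3.29 × 10⁻¹⁵) = 1.462 × 10¹⁵

1460000000000000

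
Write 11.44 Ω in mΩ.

11440 mΩ

(no prefix) = 10^0, milli = 10^-3; factor is 10^3.
11.44 × 10^3 = 11440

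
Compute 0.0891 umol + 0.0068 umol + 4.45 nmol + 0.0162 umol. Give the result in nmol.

In nmol:
  0.0891 umol = 0.0891 × 10³ nmol = 89.1
  0.0068 umol = 0.0068 × 10³ nmol = 6.8
  4.45 nmol → 4.45
  0.0162 umol = 0.0162 × 10³ nmol = 16.2
Sum: 89.1 + 6.8 + 4.45 + 16.2 = 116.55

116.55 nmol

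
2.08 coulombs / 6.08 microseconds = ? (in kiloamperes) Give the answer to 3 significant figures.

342 kiloamperes

(2.08) / (6.08e-6) = 0.34211e6 A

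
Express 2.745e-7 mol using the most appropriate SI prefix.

= 274.5e-9 mol; 1e-9 is nano.

274.5 nmol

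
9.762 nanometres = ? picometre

nano = 10⁻⁹, pico = 10⁻¹²; factor is 10³.
9.762 × 10³ = 9762

9762 picometres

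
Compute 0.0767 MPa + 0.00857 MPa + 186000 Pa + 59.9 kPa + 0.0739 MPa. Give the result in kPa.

405.07 kPa

In kPa:
  0.0767 MPa = 0.0767 × 10³ kPa = 76.7
  0.00857 MPa = 0.00857 × 10³ kPa = 8.57
  186000 Pa = 186000 × 10⁻³ kPa = 186
  59.9 kPa → 59.9
  0.0739 MPa = 0.0739 × 10³ kPa = 73.9
Sum: 76.7 + 8.57 + 186 + 59.9 + 73.9 = 405.07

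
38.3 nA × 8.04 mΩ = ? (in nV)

38.3 × 10⁻⁹ × 8.04 × 10⁻³ = 307.932 × 10⁻¹² V

0.307932 nV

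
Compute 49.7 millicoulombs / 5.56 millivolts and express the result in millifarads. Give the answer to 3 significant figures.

(49.7 × 10⁻³) / (5.56 × 10⁻³) = 8.9388 F

8940 millifarads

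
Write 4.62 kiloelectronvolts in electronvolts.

kilo = 1e3, (no prefix) = 1e0; factor is 1e3.
4.62 × 1e3 = 4620

4620 electronvolts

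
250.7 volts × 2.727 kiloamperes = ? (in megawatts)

0.6836589 megawatts

250.7 × 2.727 × 10^3 = 683.6589 × 10^3 W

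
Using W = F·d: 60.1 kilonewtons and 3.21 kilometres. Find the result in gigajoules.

60.1e3 × 3.21e3 = 192.921e6 J

0.192921 gigajoules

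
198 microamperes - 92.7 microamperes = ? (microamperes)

105.3 microamperes

In microamperes:
  198 microamperes → 198
  92.7 microamperes → 92.7
Difference: 198 - 92.7 = 105.3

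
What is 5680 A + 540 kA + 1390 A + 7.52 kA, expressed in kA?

In kA:
  5680 A = 5680 × 10⁻³ kA = 5.68
  540 kA → 540
  1390 A = 1390 × 10⁻³ kA = 1.39
  7.52 kA → 7.52
Sum: 5.68 + 540 + 1.39 + 7.52 = 554.59

554.59 kA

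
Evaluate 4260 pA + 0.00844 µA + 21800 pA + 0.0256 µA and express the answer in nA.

In nA:
  4260 pA = 4260 × 10^-3 nA = 4.26
  0.00844 µA = 0.00844 × 10^3 nA = 8.44
  21800 pA = 21800 × 10^-3 nA = 21.8
  0.0256 µA = 0.0256 × 10^3 nA = 25.6
Sum: 4.26 + 8.44 + 21.8 + 25.6 = 60.1

60.1 nA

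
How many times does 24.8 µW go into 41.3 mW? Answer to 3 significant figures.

1670

(41.3 × 10^-3) / (24.8 × 10^-6) = 1.665 × 10^3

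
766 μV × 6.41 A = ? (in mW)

4.91006 mW

766e-6 × 6.41 = 4910.06e-6 W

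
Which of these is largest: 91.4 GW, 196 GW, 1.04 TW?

91.4 GW = 91400000000 W
196 GW = 196000000000 W
1.04 TW = 1040000000000 W

1.04 TW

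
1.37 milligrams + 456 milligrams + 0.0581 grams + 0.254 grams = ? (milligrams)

In milligrams:
  1.37 milligrams → 1.37
  456 milligrams → 456
  0.0581 grams = 0.0581e3 milligrams = 58.1
  0.254 grams = 0.254e3 milligrams = 254
Sum: 1.37 + 456 + 58.1 + 254 = 769.47

769.47 milligrams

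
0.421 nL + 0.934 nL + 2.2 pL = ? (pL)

In pL:
  0.421 nL = 0.421 × 10^3 pL = 421
  0.934 nL = 0.934 × 10^3 pL = 934
  2.2 pL → 2.2
Sum: 421 + 934 + 2.2 = 1357.2

1357.2 pL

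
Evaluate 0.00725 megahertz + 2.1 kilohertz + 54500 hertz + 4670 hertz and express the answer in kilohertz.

In kilohertz:
  0.00725 megahertz = 0.00725e3 kilohertz = 7.25
  2.1 kilohertz → 2.1
  54500 hertz = 54500e-3 kilohertz = 54.5
  4670 hertz = 4670e-3 kilohertz = 4.67
Sum: 7.25 + 2.1 + 54.5 + 4.67 = 68.52

68.52 kilohertz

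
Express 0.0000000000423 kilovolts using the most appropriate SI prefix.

42.3 nanovolts

= 42.3e-9 volts; 1e-9 is nano.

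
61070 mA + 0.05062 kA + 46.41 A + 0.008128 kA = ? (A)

166.228 A

In A:
  61070 mA = 61070 × 10^-3 A = 61.07
  0.05062 kA = 0.05062 × 10^3 A = 50.62
  46.41 A → 46.41
  0.008128 kA = 0.008128 × 10^3 A = 8.128
Sum: 61.07 + 50.62 + 46.41 + 8.128 = 166.228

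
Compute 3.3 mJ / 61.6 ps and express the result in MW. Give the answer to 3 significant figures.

53.6 MW

(3.3 × 10⁻³) / (61.6 × 10⁻¹²) = 0.053571 × 10⁹ W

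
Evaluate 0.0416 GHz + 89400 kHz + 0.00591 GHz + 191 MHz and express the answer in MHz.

327.91 MHz

In MHz:
  0.0416 GHz = 0.0416e3 MHz = 41.6
  89400 kHz = 89400e-3 MHz = 89.4
  0.00591 GHz = 0.00591e3 MHz = 5.91
  191 MHz → 191
Sum: 41.6 + 89.4 + 5.91 + 191 = 327.91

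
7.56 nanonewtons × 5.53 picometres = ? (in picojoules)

0.0000000418068 picojoules

7.56 × 10⁻⁹ × 5.53 × 10⁻¹² = 41.8068 × 10⁻²¹ J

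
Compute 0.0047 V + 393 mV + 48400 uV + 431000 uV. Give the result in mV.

877.1 mV

In mV:
  0.0047 V = 0.0047 × 10^3 mV = 4.7
  393 mV → 393
  48400 uV = 48400 × 10^-3 mV = 48.4
  431000 uV = 431000 × 10^-3 mV = 431
Sum: 4.7 + 393 + 48.4 + 431 = 877.1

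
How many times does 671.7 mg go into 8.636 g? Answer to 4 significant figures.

(8.636) / (671.7 × 10⁻³) = 0.012857 × 10³

12.86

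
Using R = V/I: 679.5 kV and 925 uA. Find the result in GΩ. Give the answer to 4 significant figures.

(679.5 × 10^3) / (925 × 10^-6) = 0.734595 × 10^9 Ω

0.7346 GΩ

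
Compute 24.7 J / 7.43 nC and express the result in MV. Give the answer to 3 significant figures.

3320 MV

(24.7) / (7.43 × 10⁻⁹) = 3.3244 × 10⁹ V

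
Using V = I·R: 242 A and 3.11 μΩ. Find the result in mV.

242 × 3.11 × 10^-6 = 752.62 × 10^-6 V

0.75262 mV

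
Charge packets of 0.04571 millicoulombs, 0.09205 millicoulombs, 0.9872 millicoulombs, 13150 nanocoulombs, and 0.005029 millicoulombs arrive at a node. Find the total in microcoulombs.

In microcoulombs:
  0.04571 millicoulombs = 0.04571 × 10³ microcoulombs = 45.71
  0.09205 millicoulombs = 0.09205 × 10³ microcoulombs = 92.05
  0.9872 millicoulombs = 0.9872 × 10³ microcoulombs = 987.2
  13150 nanocoulombs = 13150 × 10⁻³ microcoulombs = 13.15
  0.005029 millicoulombs = 0.005029 × 10³ microcoulombs = 5.029
Sum: 45.71 + 92.05 + 987.2 + 13.15 + 5.029 = 1143.139

1143.139 microcoulombs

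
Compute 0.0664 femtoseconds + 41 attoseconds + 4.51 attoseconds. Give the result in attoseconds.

111.91 attoseconds

In attoseconds:
  0.0664 femtoseconds = 0.0664e3 attoseconds = 66.4
  41 attoseconds → 41
  4.51 attoseconds → 4.51
Sum: 66.4 + 41 + 4.51 = 111.91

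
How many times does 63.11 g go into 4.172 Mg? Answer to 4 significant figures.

(4.172 × 10^6) / (63.11) = 0.066107 × 10^6

66110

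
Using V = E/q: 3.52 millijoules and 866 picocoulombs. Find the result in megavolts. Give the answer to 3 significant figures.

(3.52e-3) / (866e-12) = 0.0040647e9 V

4.06 megavolts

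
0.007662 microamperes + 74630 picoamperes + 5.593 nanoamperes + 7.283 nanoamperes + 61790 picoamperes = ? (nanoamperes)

156.958 nanoamperes

In nanoamperes:
  0.007662 microamperes = 0.007662 × 10^3 nanoamperes = 7.662
  74630 picoamperes = 74630 × 10^-3 nanoamperes = 74.63
  5.593 nanoamperes → 5.593
  7.283 nanoamperes → 7.283
  61790 picoamperes = 61790 × 10^-3 nanoamperes = 61.79
Sum: 7.662 + 74.63 + 5.593 + 7.283 + 61.79 = 156.958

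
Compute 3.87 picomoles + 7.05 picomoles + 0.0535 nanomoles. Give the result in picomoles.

In picomoles:
  3.87 picomoles → 3.87
  7.05 picomoles → 7.05
  0.0535 nanomoles = 0.0535e3 picomoles = 53.5
Sum: 3.87 + 7.05 + 53.5 = 64.42

64.42 picomoles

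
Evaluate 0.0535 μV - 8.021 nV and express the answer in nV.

45.479 nV

In nV:
  0.0535 μV = 0.0535e3 nV = 53.5
  8.021 nV → 8.021
Difference: 53.5 - 8.021 = 45.479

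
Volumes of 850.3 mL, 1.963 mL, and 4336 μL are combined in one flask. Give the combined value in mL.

In mL:
  850.3 mL → 850.3
  1.963 mL → 1.963
  4336 μL = 4336 × 10⁻³ mL = 4.336
Sum: 850.3 + 1.963 + 4.336 = 856.599

856.599 mL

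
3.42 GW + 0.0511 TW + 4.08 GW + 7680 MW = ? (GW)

In GW:
  3.42 GW → 3.42
  0.0511 TW = 0.0511e3 GW = 51.1
  4.08 GW → 4.08
  7680 MW = 7680e-3 GW = 7.68
Sum: 3.42 + 51.1 + 4.08 + 7.68 = 66.28

66.28 GW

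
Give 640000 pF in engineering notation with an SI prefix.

640 nF

= 640e-9 F; 1e-9 is nano.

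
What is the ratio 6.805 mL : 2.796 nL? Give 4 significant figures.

2434000

(6.805 × 10^-3) / (2.796 × 10^-9) = 2.4338 × 10^6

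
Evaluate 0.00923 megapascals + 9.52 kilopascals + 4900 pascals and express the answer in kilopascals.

23.65 kilopascals

In kilopascals:
  0.00923 megapascals = 0.00923 × 10^3 kilopascals = 9.23
  9.52 kilopascals → 9.52
  4900 pascals = 4900 × 10^-3 kilopascals = 4.9
Sum: 9.23 + 9.52 + 4.9 = 23.65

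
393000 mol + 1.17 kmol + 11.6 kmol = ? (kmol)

In kmol:
  393000 mol = 393000 × 10⁻³ kmol = 393
  1.17 kmol → 1.17
  11.6 kmol → 11.6
Sum: 393 + 1.17 + 11.6 = 405.77

405.77 kmol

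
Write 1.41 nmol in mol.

0.00000000141 mol

nano = 1e-9, (no prefix) = 1e0; factor is 1e-9.
1.41 × 1e-9 = 0.00000000141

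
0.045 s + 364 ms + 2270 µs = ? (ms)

In ms:
  0.045 s = 0.045 × 10^3 ms = 45
  364 ms → 364
  2270 µs = 2270 × 10^-3 ms = 2.27
Sum: 45 + 364 + 2.27 = 411.27

411.27 ms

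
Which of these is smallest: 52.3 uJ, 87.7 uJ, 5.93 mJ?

52.3 uJ

52.3 uJ = 0.0000523 J
87.7 uJ = 0.0000877 J
5.93 mJ = 0.00593 J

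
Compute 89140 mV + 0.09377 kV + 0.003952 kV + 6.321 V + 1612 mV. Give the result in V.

In V:
  89140 mV = 89140 × 10^-3 V = 89.14
  0.09377 kV = 0.09377 × 10^3 V = 93.77
  0.003952 kV = 0.003952 × 10^3 V = 3.952
  6.321 V → 6.321
  1612 mV = 1612 × 10^-3 V = 1.612
Sum: 89.14 + 93.77 + 3.952 + 6.321 + 1.612 = 194.795

194.795 V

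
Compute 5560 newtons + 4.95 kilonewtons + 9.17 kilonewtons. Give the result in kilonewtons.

19.68 kilonewtons

In kilonewtons:
  5560 newtons = 5560 × 10^-3 kilonewtons = 5.56
  4.95 kilonewtons → 4.95
  9.17 kilonewtons → 9.17
Sum: 5.56 + 4.95 + 9.17 = 19.68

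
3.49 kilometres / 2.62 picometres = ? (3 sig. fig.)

1330000000000000

(3.49 × 10³) / (2.62 × 10⁻¹²) = 1.332 × 10¹⁵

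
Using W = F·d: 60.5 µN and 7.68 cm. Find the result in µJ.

60.5 × 10^-6 × 7.68 × 10^-2 = 464.64 × 10^-8 J

4.6464 µJ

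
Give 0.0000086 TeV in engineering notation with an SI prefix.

= 8.6 × 10⁶ eV; 10⁶ is mega.

8.6 MeV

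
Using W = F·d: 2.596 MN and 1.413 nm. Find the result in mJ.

2.596 × 10^6 × 1.413 × 10^-9 = 3.668148 × 10^-3 J

3.668148 mJ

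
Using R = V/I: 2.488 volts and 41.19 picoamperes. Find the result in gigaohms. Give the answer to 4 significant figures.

60.40 gigaohms

(2.488) / (41.19e-12) = 0.060403e12 Ω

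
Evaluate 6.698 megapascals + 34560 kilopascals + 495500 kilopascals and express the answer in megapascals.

536.758 megapascals

In megapascals:
  6.698 megapascals → 6.698
  34560 kilopascals = 34560 × 10^-3 megapascals = 34.56
  495500 kilopascals = 495500 × 10^-3 megapascals = 495.5
Sum: 6.698 + 34.56 + 495.5 = 536.758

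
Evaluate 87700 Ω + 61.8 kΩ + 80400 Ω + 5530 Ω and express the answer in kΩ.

235.43 kΩ

In kΩ:
  87700 Ω = 87700 × 10⁻³ kΩ = 87.7
  61.8 kΩ → 61.8
  80400 Ω = 80400 × 10⁻³ kΩ = 80.4
  5530 Ω = 5530 × 10⁻³ kΩ = 5.53
Sum: 87.7 + 61.8 + 80.4 + 5.53 = 235.43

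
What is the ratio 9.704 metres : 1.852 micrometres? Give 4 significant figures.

5240000

(9.704) / (1.852 × 10⁻⁶) = 5.2397 × 10⁶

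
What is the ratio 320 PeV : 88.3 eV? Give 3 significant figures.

3620000000000000

(320 × 10^15) / (88.3) = 3.624 × 10^15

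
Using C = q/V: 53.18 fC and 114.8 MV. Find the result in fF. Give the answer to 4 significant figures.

(53.18e-15) / (114.8e6) = 0.46324e-21 F

0.0000004632 fF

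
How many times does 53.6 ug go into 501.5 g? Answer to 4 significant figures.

9356000

(501.5) / (53.6 × 10^-6) = 9.3563 × 10^6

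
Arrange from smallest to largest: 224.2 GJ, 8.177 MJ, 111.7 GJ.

224.2 GJ = 224200000000 J
8.177 MJ = 8177000 J
111.7 GJ = 111700000000 J

8.177 MJ < 111.7 GJ < 224.2 GJ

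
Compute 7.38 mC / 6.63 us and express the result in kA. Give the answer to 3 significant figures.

(7.38 × 10⁻³) / (6.63 × 10⁻⁶) = 1.1131 × 10³ A

1.11 kA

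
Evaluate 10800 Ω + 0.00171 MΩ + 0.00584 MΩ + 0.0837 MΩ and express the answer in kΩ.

102.05 kΩ

In kΩ:
  10800 Ω = 10800 × 10^-3 kΩ = 10.8
  0.00171 MΩ = 0.00171 × 10^3 kΩ = 1.71
  0.00584 MΩ = 0.00584 × 10^3 kΩ = 5.84
  0.0837 MΩ = 0.0837 × 10^3 kΩ = 83.7
Sum: 10.8 + 1.71 + 5.84 + 83.7 = 102.05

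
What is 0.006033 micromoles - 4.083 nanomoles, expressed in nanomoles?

In nanomoles:
  0.006033 micromoles = 0.006033e3 nanomoles = 6.033
  4.083 nanomoles → 4.083
Difference: 6.033 - 4.083 = 1.95

1.95 nanomoles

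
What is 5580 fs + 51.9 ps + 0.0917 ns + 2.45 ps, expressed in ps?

In ps:
  5580 fs = 5580e-3 ps = 5.58
  51.9 ps → 51.9
  0.0917 ns = 0.0917e3 ps = 91.7
  2.45 ps → 2.45
Sum: 5.58 + 51.9 + 91.7 + 2.45 = 151.63

151.63 ps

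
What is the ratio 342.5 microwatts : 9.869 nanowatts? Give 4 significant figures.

34700

(342.5 × 10⁻⁶) / (9.869 × 10⁻⁹) = 34.705 × 10³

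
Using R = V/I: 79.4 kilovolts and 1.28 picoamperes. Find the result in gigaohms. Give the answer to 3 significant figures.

62000000 gigaohms

(79.4 × 10^3) / (1.28 × 10^-12) = 62.031 × 10^15 Ω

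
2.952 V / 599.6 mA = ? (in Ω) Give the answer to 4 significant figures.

(2.952) / (599.6 × 10^-3) = 0.00492328 × 10^3 Ω

4.923 Ω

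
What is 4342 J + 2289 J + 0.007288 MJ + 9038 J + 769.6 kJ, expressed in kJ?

In kJ:
  4342 J = 4342 × 10⁻³ kJ = 4.342
  2289 J = 2289 × 10⁻³ kJ = 2.289
  0.007288 MJ = 0.007288 × 10³ kJ = 7.288
  9038 J = 9038 × 10⁻³ kJ = 9.038
  769.6 kJ → 769.6
Sum: 4.342 + 2.289 + 7.288 + 9.038 + 769.6 = 792.557

792.557 kJ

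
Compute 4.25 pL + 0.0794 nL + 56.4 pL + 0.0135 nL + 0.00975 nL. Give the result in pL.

In pL:
  4.25 pL → 4.25
  0.0794 nL = 0.0794 × 10³ pL = 79.4
  56.4 pL → 56.4
  0.0135 nL = 0.0135 × 10³ pL = 13.5
  0.00975 nL = 0.00975 × 10³ pL = 9.75
Sum: 4.25 + 79.4 + 56.4 + 13.5 + 9.75 = 163.3

163.3 pL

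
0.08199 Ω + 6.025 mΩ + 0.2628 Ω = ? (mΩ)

In mΩ:
  0.08199 Ω = 0.08199e3 mΩ = 81.99
  6.025 mΩ → 6.025
  0.2628 Ω = 0.2628e3 mΩ = 262.8
Sum: 81.99 + 6.025 + 262.8 = 350.815

350.815 mΩ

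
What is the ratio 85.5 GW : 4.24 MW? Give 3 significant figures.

20200

(85.5 × 10⁹) / (4.24 × 10⁶) = 20.17 × 10³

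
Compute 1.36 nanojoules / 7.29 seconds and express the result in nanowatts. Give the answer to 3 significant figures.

(1.36 × 10⁻⁹) / (7.29) = 0.18656 × 10⁻⁹ W

0.187 nanowatts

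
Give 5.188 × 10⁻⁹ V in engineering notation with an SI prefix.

5.188 nV

= 5.188 × 10⁻⁹ V; 10⁻⁹ is nano.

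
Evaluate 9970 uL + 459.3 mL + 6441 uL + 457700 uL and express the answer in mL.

In mL:
  9970 uL = 9970 × 10^-3 mL = 9.97
  459.3 mL → 459.3
  6441 uL = 6441 × 10^-3 mL = 6.441
  457700 uL = 457700 × 10^-3 mL = 457.7
Sum: 9.97 + 459.3 + 6.441 + 457.7 = 933.411

933.411 mL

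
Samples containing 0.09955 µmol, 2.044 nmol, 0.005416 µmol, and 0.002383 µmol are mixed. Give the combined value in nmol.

In nmol:
  0.09955 µmol = 0.09955 × 10^3 nmol = 99.55
  2.044 nmol → 2.044
  0.005416 µmol = 0.005416 × 10^3 nmol = 5.416
  0.002383 µmol = 0.002383 × 10^3 nmol = 2.383
Sum: 99.55 + 2.044 + 5.416 + 2.383 = 109.393

109.393 nmol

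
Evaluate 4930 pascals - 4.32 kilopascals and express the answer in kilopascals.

0.61 kilopascals

In kilopascals:
  4930 pascals = 4930e-3 kilopascals = 4.93
  4.32 kilopascals → 4.32
Difference: 4.93 - 4.32 = 0.61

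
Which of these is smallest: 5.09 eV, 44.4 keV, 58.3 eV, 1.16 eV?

5.09 eV = 5.09 eV
44.4 keV = 44400 eV
58.3 eV = 58.3 eV
1.16 eV = 1.16 eV

1.16 eV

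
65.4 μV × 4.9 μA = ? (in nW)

0.32046 nW

65.4 × 10^-6 × 4.9 × 10^-6 = 320.46 × 10^-12 W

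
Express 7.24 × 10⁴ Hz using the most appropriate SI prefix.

= 72.4 × 10³ Hz; 10³ is kilo.

72.4 kHz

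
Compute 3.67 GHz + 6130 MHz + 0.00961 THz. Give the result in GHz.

19.41 GHz

In GHz:
  3.67 GHz → 3.67
  6130 MHz = 6130 × 10^-3 GHz = 6.13
  0.00961 THz = 0.00961 × 10^3 GHz = 9.61
Sum: 3.67 + 6.13 + 9.61 = 19.41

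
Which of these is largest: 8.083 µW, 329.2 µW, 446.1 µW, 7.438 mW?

8.083 µW = 0.000008083 W
329.2 µW = 0.0003292 W
446.1 µW = 0.0004461 W
7.438 mW = 0.007438 W

7.438 mW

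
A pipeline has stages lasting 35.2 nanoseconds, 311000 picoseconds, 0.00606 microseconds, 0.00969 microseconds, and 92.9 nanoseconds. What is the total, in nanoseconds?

454.85 nanoseconds

In nanoseconds:
  35.2 nanoseconds → 35.2
  311000 picoseconds = 311000e-3 nanoseconds = 311
  0.00606 microseconds = 0.00606e3 nanoseconds = 6.06
  0.00969 microseconds = 0.00969e3 nanoseconds = 9.69
  92.9 nanoseconds → 92.9
Sum: 35.2 + 311 + 6.06 + 9.69 + 92.9 = 454.85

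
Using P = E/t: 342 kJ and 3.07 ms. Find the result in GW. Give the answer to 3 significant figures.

0.111 GW

(342 × 10^3) / (3.07 × 10^-3) = 111.4 × 10^6 W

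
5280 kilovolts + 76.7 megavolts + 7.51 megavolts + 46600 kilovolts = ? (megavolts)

In megavolts:
  5280 kilovolts = 5280 × 10⁻³ megavolts = 5.28
  76.7 megavolts → 76.7
  7.51 megavolts → 7.51
  46600 kilovolts = 46600 × 10⁻³ megavolts = 46.6
Sum: 5.28 + 76.7 + 7.51 + 46.6 = 136.09

136.09 megavolts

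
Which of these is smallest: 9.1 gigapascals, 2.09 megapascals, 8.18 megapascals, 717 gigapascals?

2.09 megapascals

9.1 gigapascals = 9100000000 pascals
2.09 megapascals = 2090000 pascals
8.18 megapascals = 8180000 pascals
717 gigapascals = 717000000000 pascals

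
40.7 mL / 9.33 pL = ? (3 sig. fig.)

(40.7 × 10⁻³) / (9.33 × 10⁻¹²) = 4.362 × 10⁹

4360000000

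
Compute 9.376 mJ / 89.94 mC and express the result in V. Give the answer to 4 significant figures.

(9.376 × 10^-3) / (89.94 × 10^-3) = 0.104247 V

0.1042 V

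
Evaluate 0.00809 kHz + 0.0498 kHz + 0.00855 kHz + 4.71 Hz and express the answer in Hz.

71.15 Hz

In Hz:
  0.00809 kHz = 0.00809 × 10³ Hz = 8.09
  0.0498 kHz = 0.0498 × 10³ Hz = 49.8
  0.00855 kHz = 0.00855 × 10³ Hz = 8.55
  4.71 Hz → 4.71
Sum: 8.09 + 49.8 + 8.55 + 4.71 = 71.15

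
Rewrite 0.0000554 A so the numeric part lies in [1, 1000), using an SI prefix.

= 55.4 × 10^-6 A; 10^-6 is micro.

55.4 μA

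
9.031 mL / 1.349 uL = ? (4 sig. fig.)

(9.031 × 10⁻³) / (1.349 × 10⁻⁶) = 6.6946 × 10³

6695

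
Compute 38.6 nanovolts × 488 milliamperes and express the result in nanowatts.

18.8368 nanowatts

38.6e-9 × 488e-3 = 18836.8e-12 W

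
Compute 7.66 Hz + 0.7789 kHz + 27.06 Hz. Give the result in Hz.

In Hz:
  7.66 Hz → 7.66
  0.7789 kHz = 0.7789 × 10^3 Hz = 778.9
  27.06 Hz → 27.06
Sum: 7.66 + 778.9 + 27.06 = 813.62

813.62 Hz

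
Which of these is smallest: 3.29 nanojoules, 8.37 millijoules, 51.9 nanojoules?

3.29 nanojoules

3.29 nanojoules = 0.00000000329 joules
8.37 millijoules = 0.00837 joules
51.9 nanojoules = 0.0000000519 joules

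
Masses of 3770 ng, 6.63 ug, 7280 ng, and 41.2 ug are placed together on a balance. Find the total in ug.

In ug:
  3770 ng = 3770 × 10^-3 ug = 3.77
  6.63 ug → 6.63
  7280 ng = 7280 × 10^-3 ug = 7.28
  41.2 ug → 41.2
Sum: 3.77 + 6.63 + 7.28 + 41.2 = 58.88

58.88 ug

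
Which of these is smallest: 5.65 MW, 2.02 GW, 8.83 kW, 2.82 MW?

5.65 MW = 5650000 W
2.02 GW = 2020000000 W
8.83 kW = 8830 W
2.82 MW = 2820000 W

8.83 kW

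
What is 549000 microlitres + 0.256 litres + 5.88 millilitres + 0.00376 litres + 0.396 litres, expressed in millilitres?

In millilitres:
  549000 microlitres = 549000 × 10⁻³ millilitres = 549
  0.256 litres = 0.256 × 10³ millilitres = 256
  5.88 millilitres → 5.88
  0.00376 litres = 0.00376 × 10³ millilitres = 3.76
  0.396 litres = 0.396 × 10³ millilitres = 396
Sum: 549 + 256 + 5.88 + 3.76 + 396 = 1210.64

1210.64 millilitres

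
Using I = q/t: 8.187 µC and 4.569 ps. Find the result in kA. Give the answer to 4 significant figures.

(8.187 × 10^-6) / (4.569 × 10^-12) = 1.79186 × 10^6 A

1792 kA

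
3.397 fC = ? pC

femto = 10⁻¹⁵, pico = 10⁻¹²; factor is 10⁻³.
3.397 × 10⁻³ = 0.003397

0.003397 pC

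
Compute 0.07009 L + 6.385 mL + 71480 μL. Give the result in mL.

147.955 mL

In mL:
  0.07009 L = 0.07009 × 10^3 mL = 70.09
  6.385 mL → 6.385
  71480 μL = 71480 × 10^-3 mL = 71.48
Sum: 70.09 + 6.385 + 71.48 = 147.955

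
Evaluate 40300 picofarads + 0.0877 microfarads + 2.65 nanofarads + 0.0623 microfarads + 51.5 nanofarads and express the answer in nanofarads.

244.45 nanofarads

In nanofarads:
  40300 picofarads = 40300e-3 nanofarads = 40.3
  0.0877 microfarads = 0.0877e3 nanofarads = 87.7
  2.65 nanofarads → 2.65
  0.0623 microfarads = 0.0623e3 nanofarads = 62.3
  51.5 nanofarads → 51.5
Sum: 40.3 + 87.7 + 2.65 + 62.3 + 51.5 = 244.45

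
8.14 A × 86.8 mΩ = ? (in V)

8.14 × 86.8 × 10⁻³ = 706.552 × 10⁻³ V

0.706552 V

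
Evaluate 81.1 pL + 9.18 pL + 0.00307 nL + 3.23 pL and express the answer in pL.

In pL:
  81.1 pL → 81.1
  9.18 pL → 9.18
  0.00307 nL = 0.00307e3 pL = 3.07
  3.23 pL → 3.23
Sum: 81.1 + 9.18 + 3.07 + 3.23 = 96.58

96.58 pL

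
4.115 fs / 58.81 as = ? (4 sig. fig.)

(4.115 × 10^-15) / (58.81 × 10^-18) = 0.069971 × 10^3

69.97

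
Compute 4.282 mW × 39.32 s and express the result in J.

4.282e-3 × 39.32 = 168.36824e-3 J

0.16836824 J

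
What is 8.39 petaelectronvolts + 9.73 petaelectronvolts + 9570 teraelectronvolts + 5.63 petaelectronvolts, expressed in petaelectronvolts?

33.32 petaelectronvolts

In petaelectronvolts:
  8.39 petaelectronvolts → 8.39
  9.73 petaelectronvolts → 9.73
  9570 teraelectronvolts = 9570 × 10^-3 petaelectronvolts = 9.57
  5.63 petaelectronvolts → 5.63
Sum: 8.39 + 9.73 + 9.57 + 5.63 = 33.32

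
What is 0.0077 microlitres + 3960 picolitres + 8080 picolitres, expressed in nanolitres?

19.74 nanolitres

In nanolitres:
  0.0077 microlitres = 0.0077e3 nanolitres = 7.7
  3960 picolitres = 3960e-3 nanolitres = 3.96
  8080 picolitres = 8080e-3 nanolitres = 8.08
Sum: 7.7 + 3.96 + 8.08 = 19.74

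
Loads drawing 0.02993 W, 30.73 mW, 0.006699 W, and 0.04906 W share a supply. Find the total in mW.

116.419 mW

In mW:
  0.02993 W = 0.02993e3 mW = 29.93
  30.73 mW → 30.73
  0.006699 W = 0.006699e3 mW = 6.699
  0.04906 W = 0.04906e3 mW = 49.06
Sum: 29.93 + 30.73 + 6.699 + 49.06 = 116.419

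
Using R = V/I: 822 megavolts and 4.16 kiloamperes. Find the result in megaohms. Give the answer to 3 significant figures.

0.198 megaohms

(822 × 10^6) / (4.16 × 10^3) = 197.6 × 10^3 Ω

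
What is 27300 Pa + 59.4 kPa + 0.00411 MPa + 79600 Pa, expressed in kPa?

In kPa:
  27300 Pa = 27300e-3 kPa = 27.3
  59.4 kPa → 59.4
  0.00411 MPa = 0.00411e3 kPa = 4.11
  79600 Pa = 79600e-3 kPa = 79.6
Sum: 27.3 + 59.4 + 4.11 + 79.6 = 170.41

170.41 kPa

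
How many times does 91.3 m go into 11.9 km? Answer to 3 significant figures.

(11.9e3) / (91.3) = 0.1303e3

130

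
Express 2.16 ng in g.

0.00000000216 g

nano = 10^-9, (no prefix) = 10^0; factor is 10^-9.
2.16 × 10^-9 = 0.00000000216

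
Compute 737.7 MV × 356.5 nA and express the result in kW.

737.7 × 10⁶ × 356.5 × 10⁻⁹ = 262990.05 × 10⁻³ W

0.26299005 kW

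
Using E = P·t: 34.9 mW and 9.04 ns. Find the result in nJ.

0.315496 nJ

34.9 × 10⁻³ × 9.04 × 10⁻⁹ = 315.496 × 10⁻¹² J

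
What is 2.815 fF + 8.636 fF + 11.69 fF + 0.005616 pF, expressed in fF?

In fF:
  2.815 fF → 2.815
  8.636 fF → 8.636
  11.69 fF → 11.69
  0.005616 pF = 0.005616 × 10³ fF = 5.616
Sum: 2.815 + 8.636 + 11.69 + 5.616 = 28.757

28.757 fF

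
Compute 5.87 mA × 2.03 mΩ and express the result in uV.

11.9161 uV

5.87 × 10^-3 × 2.03 × 10^-3 = 11.9161 × 10^-6 V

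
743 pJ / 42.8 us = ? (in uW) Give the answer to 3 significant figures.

(743 × 10^-12) / (42.8 × 10^-6) = 17.36 × 10^-6 W

17.4 uW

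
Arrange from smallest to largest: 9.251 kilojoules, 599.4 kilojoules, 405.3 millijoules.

405.3 millijoules < 9.251 kilojoules < 599.4 kilojoules

9.251 kilojoules = 9251 joules
599.4 kilojoules = 599400 joules
405.3 millijoules = 0.4053 joules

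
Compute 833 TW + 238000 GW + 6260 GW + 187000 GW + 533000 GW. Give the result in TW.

In TW:
  833 TW → 833
  238000 GW = 238000e-3 TW = 238
  6260 GW = 6260e-3 TW = 6.26
  187000 GW = 187000e-3 TW = 187
  533000 GW = 533000e-3 TW = 533
Sum: 833 + 238 + 6.26 + 187 + 533 = 1797.26

1797.26 TW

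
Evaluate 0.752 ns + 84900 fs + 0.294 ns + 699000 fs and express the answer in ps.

1829.9 ps

In ps:
  0.752 ns = 0.752 × 10^3 ps = 752
  84900 fs = 84900 × 10^-3 ps = 84.9
  0.294 ns = 0.294 × 10^3 ps = 294
  699000 fs = 699000 × 10^-3 ps = 699
Sum: 752 + 84.9 + 294 + 699 = 1829.9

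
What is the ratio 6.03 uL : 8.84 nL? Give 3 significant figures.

682

(6.03e-6) / (8.84e-9) = 0.6821e3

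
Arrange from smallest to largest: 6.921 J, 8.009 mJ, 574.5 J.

6.921 J = 6.921 J
8.009 mJ = 0.008009 J
574.5 J = 574.5 J

8.009 mJ < 6.921 J < 574.5 J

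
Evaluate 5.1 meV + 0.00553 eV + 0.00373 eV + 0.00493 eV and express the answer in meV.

19.29 meV

In meV:
  5.1 meV → 5.1
  0.00553 eV = 0.00553 × 10^3 meV = 5.53
  0.00373 eV = 0.00373 × 10^3 meV = 3.73
  0.00493 eV = 0.00493 × 10^3 meV = 4.93
Sum: 5.1 + 5.53 + 3.73 + 4.93 = 19.29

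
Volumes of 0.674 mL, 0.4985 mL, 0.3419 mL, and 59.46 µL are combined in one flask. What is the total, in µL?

1573.86 µL

In µL:
  0.674 mL = 0.674e3 µL = 674
  0.4985 mL = 0.4985e3 µL = 498.5
  0.3419 mL = 0.3419e3 µL = 341.9
  59.46 µL → 59.46
Sum: 674 + 498.5 + 341.9 + 59.46 = 1573.86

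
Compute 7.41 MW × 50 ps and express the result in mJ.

7.41 × 10⁶ × 50 × 10⁻¹² = 370.5 × 10⁻⁶ J

0.3705 mJ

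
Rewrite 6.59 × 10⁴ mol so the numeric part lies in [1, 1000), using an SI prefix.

65.9 kmol

= 65.9 × 10³ mol; 10³ is kilo.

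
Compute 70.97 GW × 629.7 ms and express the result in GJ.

44.689809 GJ

70.97 × 10⁹ × 629.7 × 10⁻³ = 44689.809 × 10⁶ J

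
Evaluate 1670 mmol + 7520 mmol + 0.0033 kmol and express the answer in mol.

In mol:
  1670 mmol = 1670e-3 mol = 1.67
  7520 mmol = 7520e-3 mol = 7.52
  0.0033 kmol = 0.0033e3 mol = 3.3
Sum: 1.67 + 7.52 + 3.3 = 12.49

12.49 mol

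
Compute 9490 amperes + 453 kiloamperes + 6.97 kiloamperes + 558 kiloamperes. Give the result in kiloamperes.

1027.46 kiloamperes

In kiloamperes:
  9490 amperes = 9490e-3 kiloamperes = 9.49
  453 kiloamperes → 453
  6.97 kiloamperes → 6.97
  558 kiloamperes → 558
Sum: 9.49 + 453 + 6.97 + 558 = 1027.46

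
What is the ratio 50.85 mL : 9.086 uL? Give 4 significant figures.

(50.85e-3) / (9.086e-6) = 5.5965e3

5597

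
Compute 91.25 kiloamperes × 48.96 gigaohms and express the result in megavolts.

4467600000 megavolts

91.25 × 10³ × 48.96 × 10⁹ = 4467.6 × 10¹² V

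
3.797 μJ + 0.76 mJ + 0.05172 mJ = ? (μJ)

815.517 μJ

In μJ:
  3.797 μJ → 3.797
  0.76 mJ = 0.76e3 μJ = 760
  0.05172 mJ = 0.05172e3 μJ = 51.72
Sum: 3.797 + 760 + 51.72 = 815.517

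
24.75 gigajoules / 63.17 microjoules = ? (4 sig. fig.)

391800000000000

(24.75 × 10⁹) / (63.17 × 10⁻⁶) = 0.3918 × 10¹⁵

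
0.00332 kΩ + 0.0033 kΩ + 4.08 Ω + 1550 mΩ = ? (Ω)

In Ω:
  0.00332 kΩ = 0.00332 × 10³ Ω = 3.32
  0.0033 kΩ = 0.0033 × 10³ Ω = 3.3
  4.08 Ω → 4.08
  1550 mΩ = 1550 × 10⁻³ Ω = 1.55
Sum: 3.32 + 3.3 + 4.08 + 1.55 = 12.25

12.25 Ω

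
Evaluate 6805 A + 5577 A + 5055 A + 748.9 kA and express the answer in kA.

In kA:
  6805 A = 6805e-3 kA = 6.805
  5577 A = 5577e-3 kA = 5.577
  5055 A = 5055e-3 kA = 5.055
  748.9 kA → 748.9
Sum: 6.805 + 5.577 + 5.055 + 748.9 = 766.337

766.337 kA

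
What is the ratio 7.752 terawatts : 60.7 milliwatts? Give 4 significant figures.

(7.752 × 10¹²) / (60.7 × 10⁻³) = 0.12771 × 10¹⁵

127700000000000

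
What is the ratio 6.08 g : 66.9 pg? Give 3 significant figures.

90900000000

(6.08) / (66.9 × 10^-12) = 0.09088 × 10^12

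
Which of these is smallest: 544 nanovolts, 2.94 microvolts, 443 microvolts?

544 nanovolts = 0.000000544 volts
2.94 microvolts = 0.00000294 volts
443 microvolts = 0.000443 volts

544 nanovolts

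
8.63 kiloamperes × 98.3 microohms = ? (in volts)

8.63 × 10^3 × 98.3 × 10^-6 = 848.329 × 10^-3 V

0.848329 volts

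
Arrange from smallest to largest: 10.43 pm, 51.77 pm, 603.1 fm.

10.43 pm = 0.00000000001043 m
51.77 pm = 0.00000000005177 m
603.1 fm = 0.0000000000006031 m

603.1 fm < 10.43 pm < 51.77 pm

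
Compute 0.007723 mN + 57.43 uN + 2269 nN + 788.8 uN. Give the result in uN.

856.222 uN

In uN:
  0.007723 mN = 0.007723e3 uN = 7.723
  57.43 uN → 57.43
  2269 nN = 2269e-3 uN = 2.269
  788.8 uN → 788.8
Sum: 7.723 + 57.43 + 2.269 + 788.8 = 856.222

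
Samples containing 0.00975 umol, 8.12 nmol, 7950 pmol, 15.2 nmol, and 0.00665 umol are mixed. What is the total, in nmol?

47.67 nmol

In nmol:
  0.00975 umol = 0.00975e3 nmol = 9.75
  8.12 nmol → 8.12
  7950 pmol = 7950e-3 nmol = 7.95
  15.2 nmol → 15.2
  0.00665 umol = 0.00665e3 nmol = 6.65
Sum: 9.75 + 8.12 + 7.95 + 15.2 + 6.65 = 47.67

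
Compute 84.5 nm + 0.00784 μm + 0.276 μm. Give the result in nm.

In nm:
  84.5 nm → 84.5
  0.00784 μm = 0.00784 × 10³ nm = 7.84
  0.276 μm = 0.276 × 10³ nm = 276
Sum: 84.5 + 7.84 + 276 = 368.34

368.34 nm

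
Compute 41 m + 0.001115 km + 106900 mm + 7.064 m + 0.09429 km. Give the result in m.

In m:
  41 m → 41
  0.001115 km = 0.001115 × 10^3 m = 1.115
  106900 mm = 106900 × 10^-3 m = 106.9
  7.064 m → 7.064
  0.09429 km = 0.09429 × 10^3 m = 94.29
Sum: 41 + 1.115 + 106.9 + 7.064 + 94.29 = 250.369

250.369 m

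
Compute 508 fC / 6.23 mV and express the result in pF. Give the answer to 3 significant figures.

81.5 pF

(508e-15) / (6.23e-3) = 81.541e-12 F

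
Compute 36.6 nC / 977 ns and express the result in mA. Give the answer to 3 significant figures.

37.5 mA

(36.6e-9) / (977e-9) = 0.037462 A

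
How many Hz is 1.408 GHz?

giga = 1e9, (no prefix) = 1e0; factor is 1e9.
1.408 × 1e9 = 1408000000

1408000000 Hz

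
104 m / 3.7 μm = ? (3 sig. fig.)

28100000

(104) / (3.7 × 10^-6) = 28.11 × 10^6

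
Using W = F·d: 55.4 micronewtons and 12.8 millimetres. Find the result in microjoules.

0.70912 microjoules

55.4e-6 × 12.8e-3 = 709.12e-9 J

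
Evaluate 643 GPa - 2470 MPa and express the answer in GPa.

In GPa:
  643 GPa → 643
  2470 MPa = 2470e-3 GPa = 2.47
Difference: 643 - 2.47 = 640.53

640.53 GPa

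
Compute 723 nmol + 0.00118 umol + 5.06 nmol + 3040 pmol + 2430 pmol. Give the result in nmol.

734.71 nmol

In nmol:
  723 nmol → 723
  0.00118 umol = 0.00118 × 10³ nmol = 1.18
  5.06 nmol → 5.06
  3040 pmol = 3040 × 10⁻³ nmol = 3.04
  2430 pmol = 2430 × 10⁻³ nmol = 2.43
Sum: 723 + 1.18 + 5.06 + 3.04 + 2.43 = 734.71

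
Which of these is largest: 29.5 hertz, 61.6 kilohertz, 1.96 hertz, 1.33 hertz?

29.5 hertz = 29.5 hertz
61.6 kilohertz = 61600 hertz
1.96 hertz = 1.96 hertz
1.33 hertz = 1.33 hertz

61.6 kilohertz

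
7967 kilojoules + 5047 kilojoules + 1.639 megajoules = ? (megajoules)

In megajoules:
  7967 kilojoules = 7967 × 10^-3 megajoules = 7.967
  5047 kilojoules = 5047 × 10^-3 megajoules = 5.047
  1.639 megajoules → 1.639
Sum: 7.967 + 5.047 + 1.639 = 14.653

14.653 megajoules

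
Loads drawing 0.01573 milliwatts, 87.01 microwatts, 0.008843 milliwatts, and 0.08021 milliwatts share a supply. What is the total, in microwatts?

191.793 microwatts

In microwatts:
  0.01573 milliwatts = 0.01573e3 microwatts = 15.73
  87.01 microwatts → 87.01
  0.008843 milliwatts = 0.008843e3 microwatts = 8.843
  0.08021 milliwatts = 0.08021e3 microwatts = 80.21
Sum: 15.73 + 87.01 + 8.843 + 80.21 = 191.793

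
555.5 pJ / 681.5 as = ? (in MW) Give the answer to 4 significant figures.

(555.5 × 10^-12) / (681.5 × 10^-18) = 0.815114 × 10^6 W

0.8151 MW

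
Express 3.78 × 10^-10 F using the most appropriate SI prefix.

= 378 × 10^-12 F; 10^-12 is pico.

378 pF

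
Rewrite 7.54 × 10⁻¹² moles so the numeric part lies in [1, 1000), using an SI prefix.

7.54 picomoles

= 7.54 × 10⁻¹² moles; 10⁻¹² is pico.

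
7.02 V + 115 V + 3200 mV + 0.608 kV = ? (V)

In V:
  7.02 V → 7.02
  115 V → 115
  3200 mV = 3200 × 10^-3 V = 3.2
  0.608 kV = 0.608 × 10^3 V = 608
Sum: 7.02 + 115 + 3.2 + 608 = 733.22

733.22 V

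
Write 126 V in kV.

0.126 kV

(no prefix) = 1e0, kilo = 1e3; factor is 1e-3.
126 × 1e-3 = 0.126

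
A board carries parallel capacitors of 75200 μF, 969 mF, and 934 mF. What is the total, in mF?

1978.2 mF

In mF:
  75200 μF = 75200e-3 mF = 75.2
  969 mF → 969
  934 mF → 934
Sum: 75.2 + 969 + 934 = 1978.2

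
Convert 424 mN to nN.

milli = 1e-3, nano = 1e-9; factor is 1e6.
424 × 1e6 = 424000000

424000000 nN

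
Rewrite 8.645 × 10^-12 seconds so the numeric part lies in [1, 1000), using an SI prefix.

8.645 picoseconds

= 8.645 × 10^-12 seconds; 10^-12 is pico.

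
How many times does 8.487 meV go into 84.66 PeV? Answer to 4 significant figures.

9975000000000000000

(84.66 × 10¹⁵) / (8.487 × 10⁻³) = 9.9753 × 10¹⁸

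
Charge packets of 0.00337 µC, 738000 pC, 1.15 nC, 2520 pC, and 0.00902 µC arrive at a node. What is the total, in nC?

In nC:
  0.00337 µC = 0.00337 × 10^3 nC = 3.37
  738000 pC = 738000 × 10^-3 nC = 738
  1.15 nC → 1.15
  2520 pC = 2520 × 10^-3 nC = 2.52
  0.00902 µC = 0.00902 × 10^3 nC = 9.02
Sum: 3.37 + 738 + 1.15 + 2.52 + 9.02 = 754.06

754.06 nC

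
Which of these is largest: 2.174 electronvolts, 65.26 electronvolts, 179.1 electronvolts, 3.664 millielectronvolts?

179.1 electronvolts

2.174 electronvolts = 2.174 electronvolts
65.26 electronvolts = 65.26 electronvolts
179.1 electronvolts = 179.1 electronvolts
3.664 millielectronvolts = 0.003664 electronvolts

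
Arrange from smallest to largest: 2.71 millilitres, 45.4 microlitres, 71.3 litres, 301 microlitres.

2.71 millilitres = 0.00271 litres
45.4 microlitres = 0.0000454 litres
71.3 litres = 71.3 litres
301 microlitres = 0.000301 litres

45.4 microlitres < 301 microlitres < 2.71 millilitres < 71.3 litres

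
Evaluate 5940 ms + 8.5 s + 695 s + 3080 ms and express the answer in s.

712.52 s

In s:
  5940 ms = 5940 × 10^-3 s = 5.94
  8.5 s → 8.5
  695 s → 695
  3080 ms = 3080 × 10^-3 s = 3.08
Sum: 5.94 + 8.5 + 695 + 3.08 = 712.52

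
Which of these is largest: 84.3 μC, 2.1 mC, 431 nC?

2.1 mC

84.3 μC = 0.0000843 C
2.1 mC = 0.0021 C
431 nC = 0.000000431 C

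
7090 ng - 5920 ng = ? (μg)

1.17 μg

In μg:
  7090 ng = 7090 × 10^-3 μg = 7.09
  5920 ng = 5920 × 10^-3 μg = 5.92
Difference: 7.09 - 5.92 = 1.17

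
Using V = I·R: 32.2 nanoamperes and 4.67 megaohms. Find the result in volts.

0.150374 volts

32.2e-9 × 4.67e6 = 150.374e-3 V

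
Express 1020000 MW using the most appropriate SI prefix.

1.02 TW

= 1.02 × 10¹² W; 10¹² is tera.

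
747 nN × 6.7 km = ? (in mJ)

747 × 10^-9 × 6.7 × 10^3 = 5004.9 × 10^-6 J

5.0049 mJ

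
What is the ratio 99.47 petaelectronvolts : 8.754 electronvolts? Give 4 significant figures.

(99.47 × 10^15) / (8.754) = 11.363 × 10^15

11360000000000000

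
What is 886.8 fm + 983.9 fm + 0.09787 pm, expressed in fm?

1968.57 fm

In fm:
  886.8 fm → 886.8
  983.9 fm → 983.9
  0.09787 pm = 0.09787 × 10^3 fm = 97.87
Sum: 886.8 + 983.9 + 97.87 = 1968.57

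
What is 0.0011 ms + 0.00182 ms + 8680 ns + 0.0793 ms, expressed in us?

In us:
  0.0011 ms = 0.0011 × 10³ us = 1.1
  0.00182 ms = 0.00182 × 10³ us = 1.82
  8680 ns = 8680 × 10⁻³ us = 8.68
  0.0793 ms = 0.0793 × 10³ us = 79.3
Sum: 1.1 + 1.82 + 8.68 + 79.3 = 90.9

90.9 us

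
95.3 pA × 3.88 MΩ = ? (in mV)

0.369764 mV

95.3 × 10^-12 × 3.88 × 10^6 = 369.764 × 10^-6 V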